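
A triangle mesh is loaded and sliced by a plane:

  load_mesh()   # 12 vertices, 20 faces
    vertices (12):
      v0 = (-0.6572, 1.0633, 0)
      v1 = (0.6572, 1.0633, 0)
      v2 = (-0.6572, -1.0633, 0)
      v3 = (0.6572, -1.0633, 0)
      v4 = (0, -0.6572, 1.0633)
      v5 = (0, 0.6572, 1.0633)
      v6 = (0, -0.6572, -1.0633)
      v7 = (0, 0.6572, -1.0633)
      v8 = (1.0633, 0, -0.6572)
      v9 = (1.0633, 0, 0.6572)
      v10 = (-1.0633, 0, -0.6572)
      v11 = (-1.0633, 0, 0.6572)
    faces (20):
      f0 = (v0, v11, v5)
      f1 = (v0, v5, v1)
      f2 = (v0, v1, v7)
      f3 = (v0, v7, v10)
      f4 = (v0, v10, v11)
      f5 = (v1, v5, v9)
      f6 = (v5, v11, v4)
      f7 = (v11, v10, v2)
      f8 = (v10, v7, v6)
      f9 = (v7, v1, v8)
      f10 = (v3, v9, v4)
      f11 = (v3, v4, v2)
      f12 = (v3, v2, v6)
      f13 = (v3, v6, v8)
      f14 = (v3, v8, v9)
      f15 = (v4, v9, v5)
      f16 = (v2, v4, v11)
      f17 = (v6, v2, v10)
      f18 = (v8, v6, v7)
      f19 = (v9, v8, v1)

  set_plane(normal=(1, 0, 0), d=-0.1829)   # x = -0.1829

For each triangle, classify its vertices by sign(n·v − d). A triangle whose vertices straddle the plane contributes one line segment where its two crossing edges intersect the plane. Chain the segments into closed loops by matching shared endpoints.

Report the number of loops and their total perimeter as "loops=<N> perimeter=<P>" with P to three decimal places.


Straddling triangles (10 of 20):
  (v0,v11,v5) [--+] → (-0.1829, 0.544154, 0.993446)–(-0.1829, 0.770218, 0.767382)  len=0.3197
  (v0,v5,v1) [-++] → (-0.1829, 0.770218, 0.767382)–(-0.1829, 1.0633, 0)  len=0.8214
  (v0,v1,v7) [-++] → (-0.1829, 1.0633, 0)–(-0.1829, 0.770218, -0.767382)  len=0.8214
  (v0,v7,v10) [-+-] → (-0.1829, 0.770218, -0.767382)–(-0.1829, 0.544154, -0.993446)  len=0.3197
  (v5,v11,v4) [+-+] → (-0.1829, 0.544154, 0.993446)–(-0.1829, -0.544154, 0.993446)  len=1.0883
  (v10,v7,v6) [-++] → (-0.1829, 0.544154, -0.993446)–(-0.1829, -0.544154, -0.993446)  len=1.0883
  (v3,v4,v2) [++-] → (-0.1829, -0.770218, 0.767382)–(-0.1829, -1.0633, 0)  len=0.8214
  (v3,v2,v6) [+-+] → (-0.1829, -1.0633, 0)–(-0.1829, -0.770218, -0.767382)  len=0.8214
  (v2,v4,v11) [-+-] → (-0.1829, -0.770218, 0.767382)–(-0.1829, -0.544154, 0.993446)  len=0.3197
  (v6,v2,v10) [+--] → (-0.1829, -0.770218, -0.767382)–(-0.1829, -0.544154, -0.993446)  len=0.3197

Chained into 1 loop(s):
  loop 1: 10 segments, perimeter = 6.7412
Total perimeter = 6.741

loops=1 perimeter=6.741


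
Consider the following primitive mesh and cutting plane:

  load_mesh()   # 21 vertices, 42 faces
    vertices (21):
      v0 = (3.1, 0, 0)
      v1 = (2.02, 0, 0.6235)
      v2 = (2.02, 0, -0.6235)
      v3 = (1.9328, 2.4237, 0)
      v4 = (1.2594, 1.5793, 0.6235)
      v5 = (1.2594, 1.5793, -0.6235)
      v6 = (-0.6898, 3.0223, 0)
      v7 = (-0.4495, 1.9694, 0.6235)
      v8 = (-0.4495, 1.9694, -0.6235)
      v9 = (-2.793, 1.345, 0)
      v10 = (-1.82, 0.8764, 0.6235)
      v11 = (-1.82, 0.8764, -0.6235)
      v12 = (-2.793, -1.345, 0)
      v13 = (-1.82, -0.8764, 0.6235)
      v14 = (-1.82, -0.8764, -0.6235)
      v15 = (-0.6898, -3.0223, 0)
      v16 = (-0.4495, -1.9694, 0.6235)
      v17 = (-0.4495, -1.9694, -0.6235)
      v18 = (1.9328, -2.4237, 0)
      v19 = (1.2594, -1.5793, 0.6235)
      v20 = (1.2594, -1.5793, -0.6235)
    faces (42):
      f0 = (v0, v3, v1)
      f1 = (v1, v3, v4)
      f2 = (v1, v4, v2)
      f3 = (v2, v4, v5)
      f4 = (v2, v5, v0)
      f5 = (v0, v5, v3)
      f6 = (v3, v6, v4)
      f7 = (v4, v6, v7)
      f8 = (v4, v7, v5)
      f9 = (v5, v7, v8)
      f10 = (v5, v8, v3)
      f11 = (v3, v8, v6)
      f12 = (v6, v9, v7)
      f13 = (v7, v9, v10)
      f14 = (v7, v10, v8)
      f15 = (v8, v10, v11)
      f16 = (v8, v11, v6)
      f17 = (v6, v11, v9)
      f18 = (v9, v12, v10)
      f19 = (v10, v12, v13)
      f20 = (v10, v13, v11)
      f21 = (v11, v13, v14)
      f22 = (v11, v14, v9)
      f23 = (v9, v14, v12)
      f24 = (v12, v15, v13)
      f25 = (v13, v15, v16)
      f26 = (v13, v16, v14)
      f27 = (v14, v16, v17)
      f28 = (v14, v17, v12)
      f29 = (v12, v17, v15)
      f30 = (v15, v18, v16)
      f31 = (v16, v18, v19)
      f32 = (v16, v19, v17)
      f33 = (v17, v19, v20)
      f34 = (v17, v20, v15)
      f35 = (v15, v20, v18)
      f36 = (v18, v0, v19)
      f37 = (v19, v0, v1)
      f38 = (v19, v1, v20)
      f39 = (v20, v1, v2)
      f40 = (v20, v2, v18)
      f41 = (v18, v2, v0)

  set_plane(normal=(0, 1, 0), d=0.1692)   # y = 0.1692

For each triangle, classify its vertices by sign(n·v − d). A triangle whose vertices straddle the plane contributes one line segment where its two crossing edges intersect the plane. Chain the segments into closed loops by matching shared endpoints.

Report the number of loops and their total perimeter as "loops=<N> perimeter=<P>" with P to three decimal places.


Straddling triangles (12 of 42):
  (v0,v3,v1) [-+-] → (3.01852, 0.1692, 0)–(2.01391, 0.1692, 0.579973)  len=1.1600
  (v1,v3,v4) [-++] → (2.01391, 0.1692, 0.579973)–(1.93851, 0.1692, 0.6235)  len=0.0871
  (v1,v4,v2) [-+-] → (1.93851, 0.1692, 0.6235)–(1.93851, 0.1692, -0.489901)  len=1.1134
  (v2,v4,v5) [-++] → (1.93851, 0.1692, -0.489901)–(1.93851, 0.1692, -0.6235)  len=0.1336
  (v2,v5,v0) [-+-] → (1.93851, 0.1692, -0.6235)–(2.90281, 0.1692, -0.0667993)  len=1.1135
  (v0,v5,v3) [-++] → (2.90281, 0.1692, -0.0667993)–(3.01852, 0.1692, 0)  len=0.1336
  (v9,v12,v10) [+-+] → (-2.793, 0.1692, 0)–(-2.12976, 0.1692, 0.425004)  len=0.7877
  (v10,v12,v13) [+--] → (-2.12976, 0.1692, 0.425004)–(-1.82, 0.1692, 0.6235)  len=0.3679
  (v10,v13,v11) [+-+] → (-1.82, 0.1692, 0.6235)–(-1.82, 0.1692, -0.120374)  len=0.7439
  (v11,v13,v14) [+--] → (-1.82, 0.1692, -0.120374)–(-1.82, 0.1692, -0.6235)  len=0.5031
  (v11,v14,v9) [+-+] → (-1.82, 0.1692, -0.6235)–(-2.27799, 0.1692, -0.330022)  len=0.5439
  (v9,v14,v12) [+--] → (-2.27799, 0.1692, -0.330022)–(-2.793, 0.1692, 0)  len=0.6117

Chained into 2 loop(s):
  loop 1: 6 segments, perimeter = 3.7411
  loop 2: 6 segments, perimeter = 3.5583
Total perimeter = 7.299

loops=2 perimeter=7.299


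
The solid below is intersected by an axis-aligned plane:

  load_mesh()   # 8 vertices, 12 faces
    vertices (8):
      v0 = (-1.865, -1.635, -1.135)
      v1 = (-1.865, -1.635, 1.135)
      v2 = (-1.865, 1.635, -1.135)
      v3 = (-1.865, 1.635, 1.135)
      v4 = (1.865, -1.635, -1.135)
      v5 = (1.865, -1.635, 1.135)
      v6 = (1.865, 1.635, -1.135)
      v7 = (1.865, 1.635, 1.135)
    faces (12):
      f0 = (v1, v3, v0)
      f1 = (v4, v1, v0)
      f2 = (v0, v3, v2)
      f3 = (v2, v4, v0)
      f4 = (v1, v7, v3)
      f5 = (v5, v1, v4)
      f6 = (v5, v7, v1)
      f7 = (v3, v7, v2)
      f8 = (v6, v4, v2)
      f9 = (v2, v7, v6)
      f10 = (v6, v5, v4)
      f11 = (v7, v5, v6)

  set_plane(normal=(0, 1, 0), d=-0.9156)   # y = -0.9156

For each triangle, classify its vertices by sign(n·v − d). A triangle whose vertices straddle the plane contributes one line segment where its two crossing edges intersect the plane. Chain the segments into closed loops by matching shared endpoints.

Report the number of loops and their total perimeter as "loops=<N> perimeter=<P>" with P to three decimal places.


Straddling triangles (8 of 12):
  (v1,v3,v0) [-+-] → (-1.865, -0.9156, 1.135)–(-1.865, -0.9156, -0.6356)  len=1.7706
  (v0,v3,v2) [-++] → (-1.865, -0.9156, -0.6356)–(-1.865, -0.9156, -1.135)  len=0.4994
  (v2,v4,v0) [+--] → (1.0444, -0.9156, -1.135)–(-1.865, -0.9156, -1.135)  len=2.9094
  (v1,v7,v3) [-++] → (-1.0444, -0.9156, 1.135)–(-1.865, -0.9156, 1.135)  len=0.8206
  (v5,v7,v1) [-+-] → (1.865, -0.9156, 1.135)–(-1.0444, -0.9156, 1.135)  len=2.9094
  (v6,v4,v2) [+-+] → (1.865, -0.9156, -1.135)–(1.0444, -0.9156, -1.135)  len=0.8206
  (v6,v5,v4) [+--] → (1.865, -0.9156, 0.6356)–(1.865, -0.9156, -1.135)  len=1.7706
  (v7,v5,v6) [+-+] → (1.865, -0.9156, 1.135)–(1.865, -0.9156, 0.6356)  len=0.4994

Chained into 1 loop(s):
  loop 1: 8 segments, perimeter = 12.0000
Total perimeter = 12.000

loops=1 perimeter=12.000


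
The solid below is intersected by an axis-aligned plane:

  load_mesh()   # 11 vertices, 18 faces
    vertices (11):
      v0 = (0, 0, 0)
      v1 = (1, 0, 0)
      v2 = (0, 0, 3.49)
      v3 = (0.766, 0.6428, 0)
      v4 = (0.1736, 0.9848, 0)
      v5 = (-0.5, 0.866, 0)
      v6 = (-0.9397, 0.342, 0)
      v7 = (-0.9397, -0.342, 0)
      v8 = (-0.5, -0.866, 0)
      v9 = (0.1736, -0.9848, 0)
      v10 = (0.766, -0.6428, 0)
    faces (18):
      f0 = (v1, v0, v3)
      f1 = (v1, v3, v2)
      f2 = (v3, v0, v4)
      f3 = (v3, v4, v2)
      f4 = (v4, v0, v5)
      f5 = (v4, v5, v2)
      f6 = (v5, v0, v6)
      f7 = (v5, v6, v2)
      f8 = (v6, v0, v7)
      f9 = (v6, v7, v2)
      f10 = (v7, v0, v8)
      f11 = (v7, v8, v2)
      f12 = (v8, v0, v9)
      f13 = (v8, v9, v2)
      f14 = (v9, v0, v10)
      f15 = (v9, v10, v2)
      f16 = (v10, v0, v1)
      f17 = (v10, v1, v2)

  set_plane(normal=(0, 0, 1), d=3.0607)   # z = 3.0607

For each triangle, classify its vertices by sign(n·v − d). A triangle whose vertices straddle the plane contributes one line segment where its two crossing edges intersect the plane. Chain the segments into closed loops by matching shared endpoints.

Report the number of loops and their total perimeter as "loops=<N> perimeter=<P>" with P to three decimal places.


loops=1 perimeter=0.757

Straddling triangles (9 of 18):
  (v1,v3,v2) [--+] → (0.0942246, 0.0790699, 3.0607)–(0.123009, 0, 3.0607)  len=0.0841
  (v3,v4,v2) [--+] → (0.0213543, 0.121139, 3.0607)–(0.0942246, 0.0790699, 3.0607)  len=0.0841
  (v4,v5,v2) [--+] → (-0.0615043, 0.106525, 3.0607)–(0.0213543, 0.121139, 3.0607)  len=0.0841
  (v5,v6,v2) [--+] → (-0.115591, 0.0420689, 3.0607)–(-0.0615043, 0.106525, 3.0607)  len=0.0841
  (v6,v7,v2) [--+] → (-0.115591, -0.0420689, 3.0607)–(-0.115591, 0.0420689, 3.0607)  len=0.0841
  (v7,v8,v2) [--+] → (-0.0615043, -0.106525, 3.0607)–(-0.115591, -0.0420689, 3.0607)  len=0.0841
  (v8,v9,v2) [--+] → (0.0213543, -0.121139, 3.0607)–(-0.0615043, -0.106525, 3.0607)  len=0.0841
  (v9,v10,v2) [--+] → (0.0942246, -0.0790699, 3.0607)–(0.0213543, -0.121139, 3.0607)  len=0.0841
  (v10,v1,v2) [--+] → (0.123009, 0, 3.0607)–(0.0942246, -0.0790699, 3.0607)  len=0.0841

Chained into 1 loop(s):
  loop 1: 9 segments, perimeter = 0.7573
Total perimeter = 0.757


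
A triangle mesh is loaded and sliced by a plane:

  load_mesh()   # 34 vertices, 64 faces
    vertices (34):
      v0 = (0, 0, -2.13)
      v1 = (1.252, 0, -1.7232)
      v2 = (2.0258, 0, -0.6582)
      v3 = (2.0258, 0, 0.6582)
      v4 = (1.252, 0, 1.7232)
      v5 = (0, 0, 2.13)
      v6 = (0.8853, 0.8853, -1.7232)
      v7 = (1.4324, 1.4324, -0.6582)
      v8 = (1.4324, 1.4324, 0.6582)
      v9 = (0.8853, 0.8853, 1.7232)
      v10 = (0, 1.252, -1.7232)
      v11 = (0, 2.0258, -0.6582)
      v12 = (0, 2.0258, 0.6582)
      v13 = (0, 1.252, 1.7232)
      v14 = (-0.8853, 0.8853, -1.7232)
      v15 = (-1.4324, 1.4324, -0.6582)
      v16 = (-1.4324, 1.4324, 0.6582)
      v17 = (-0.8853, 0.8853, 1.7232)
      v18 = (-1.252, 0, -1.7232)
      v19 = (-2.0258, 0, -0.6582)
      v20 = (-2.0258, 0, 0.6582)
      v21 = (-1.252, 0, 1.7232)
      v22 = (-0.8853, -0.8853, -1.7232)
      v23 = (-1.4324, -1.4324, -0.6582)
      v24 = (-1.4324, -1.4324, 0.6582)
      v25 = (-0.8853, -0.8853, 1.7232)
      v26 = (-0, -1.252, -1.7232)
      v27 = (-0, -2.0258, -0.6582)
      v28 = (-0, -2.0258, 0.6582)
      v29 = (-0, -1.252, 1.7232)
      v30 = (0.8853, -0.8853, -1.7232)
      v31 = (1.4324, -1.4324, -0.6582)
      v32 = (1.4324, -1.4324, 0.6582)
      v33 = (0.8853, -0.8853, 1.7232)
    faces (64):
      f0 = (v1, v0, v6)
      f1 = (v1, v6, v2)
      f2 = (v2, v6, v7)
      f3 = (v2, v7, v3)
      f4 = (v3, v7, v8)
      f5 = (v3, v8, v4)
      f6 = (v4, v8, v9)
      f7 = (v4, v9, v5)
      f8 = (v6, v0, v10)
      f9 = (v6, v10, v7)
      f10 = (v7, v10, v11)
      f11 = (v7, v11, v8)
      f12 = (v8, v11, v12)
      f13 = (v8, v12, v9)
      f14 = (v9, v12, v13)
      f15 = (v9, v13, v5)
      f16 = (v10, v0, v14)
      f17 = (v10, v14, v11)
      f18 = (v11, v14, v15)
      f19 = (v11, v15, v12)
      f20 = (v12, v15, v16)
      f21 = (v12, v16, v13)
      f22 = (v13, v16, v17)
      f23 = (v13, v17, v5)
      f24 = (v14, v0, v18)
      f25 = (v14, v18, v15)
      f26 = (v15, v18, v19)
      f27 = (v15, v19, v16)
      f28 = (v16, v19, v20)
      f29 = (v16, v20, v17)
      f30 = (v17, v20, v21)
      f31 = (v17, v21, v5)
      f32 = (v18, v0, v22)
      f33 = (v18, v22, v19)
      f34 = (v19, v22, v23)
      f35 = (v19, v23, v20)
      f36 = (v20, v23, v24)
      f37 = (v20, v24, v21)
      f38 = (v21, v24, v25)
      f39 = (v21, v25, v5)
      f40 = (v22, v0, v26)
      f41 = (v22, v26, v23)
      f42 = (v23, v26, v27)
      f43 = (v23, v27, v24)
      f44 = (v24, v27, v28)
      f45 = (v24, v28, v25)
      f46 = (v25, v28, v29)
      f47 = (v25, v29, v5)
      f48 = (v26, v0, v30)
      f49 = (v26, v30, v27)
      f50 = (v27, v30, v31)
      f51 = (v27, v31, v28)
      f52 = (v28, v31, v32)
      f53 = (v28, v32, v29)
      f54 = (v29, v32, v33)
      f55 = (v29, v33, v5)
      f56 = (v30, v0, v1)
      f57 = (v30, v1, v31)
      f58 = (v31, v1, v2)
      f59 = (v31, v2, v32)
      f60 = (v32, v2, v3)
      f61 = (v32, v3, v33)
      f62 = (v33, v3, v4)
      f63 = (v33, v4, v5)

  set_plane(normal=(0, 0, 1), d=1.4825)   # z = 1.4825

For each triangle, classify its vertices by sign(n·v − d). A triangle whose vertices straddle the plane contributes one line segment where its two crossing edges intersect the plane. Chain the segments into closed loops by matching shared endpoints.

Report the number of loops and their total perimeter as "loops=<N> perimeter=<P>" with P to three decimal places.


Straddling triangles (16 of 64):
  (v3,v8,v4) [--+] → (1.29277, 0.323736, 1.4825)–(1.42689, 0, 1.4825)  len=0.3504
  (v4,v8,v9) [+-+] → (1.29277, 0.323736, 1.4825)–(1.00895, 1.00895, 1.4825)  len=0.7417
  (v8,v12,v9) [--+] → (0.685214, 1.14306, 1.4825)–(1.00895, 1.00895, 1.4825)  len=0.3504
  (v9,v12,v13) [+-+] → (0.685214, 1.14306, 1.4825)–(0, 1.42689, 1.4825)  len=0.7417
  (v12,v16,v13) [--+] → (-0.323736, 1.29277, 1.4825)–(0, 1.42689, 1.4825)  len=0.3504
  (v13,v16,v17) [+-+] → (-0.323736, 1.29277, 1.4825)–(-1.00895, 1.00895, 1.4825)  len=0.7417
  (v16,v20,v17) [--+] → (-1.14306, 0.685214, 1.4825)–(-1.00895, 1.00895, 1.4825)  len=0.3504
  (v17,v20,v21) [+-+] → (-1.14306, 0.685214, 1.4825)–(-1.42689, 0, 1.4825)  len=0.7417
  (v20,v24,v21) [--+] → (-1.29277, -0.323736, 1.4825)–(-1.42689, 0, 1.4825)  len=0.3504
  (v21,v24,v25) [+-+] → (-1.29277, -0.323736, 1.4825)–(-1.00895, -1.00895, 1.4825)  len=0.7417
  (v24,v28,v25) [--+] → (-0.685214, -1.14306, 1.4825)–(-1.00895, -1.00895, 1.4825)  len=0.3504
  (v25,v28,v29) [+-+] → (-0.685214, -1.14306, 1.4825)–(0, -1.42689, 1.4825)  len=0.7417
  (v28,v32,v29) [--+] → (0.323736, -1.29277, 1.4825)–(0, -1.42689, 1.4825)  len=0.3504
  (v29,v32,v33) [+-+] → (0.323736, -1.29277, 1.4825)–(1.00895, -1.00895, 1.4825)  len=0.7417
  (v32,v3,v33) [--+] → (1.14306, -0.685214, 1.4825)–(1.00895, -1.00895, 1.4825)  len=0.3504
  (v33,v3,v4) [+-+] → (1.14306, -0.685214, 1.4825)–(1.42689, 0, 1.4825)  len=0.7417

Chained into 1 loop(s):
  loop 1: 16 segments, perimeter = 8.7367
Total perimeter = 8.737

loops=1 perimeter=8.737


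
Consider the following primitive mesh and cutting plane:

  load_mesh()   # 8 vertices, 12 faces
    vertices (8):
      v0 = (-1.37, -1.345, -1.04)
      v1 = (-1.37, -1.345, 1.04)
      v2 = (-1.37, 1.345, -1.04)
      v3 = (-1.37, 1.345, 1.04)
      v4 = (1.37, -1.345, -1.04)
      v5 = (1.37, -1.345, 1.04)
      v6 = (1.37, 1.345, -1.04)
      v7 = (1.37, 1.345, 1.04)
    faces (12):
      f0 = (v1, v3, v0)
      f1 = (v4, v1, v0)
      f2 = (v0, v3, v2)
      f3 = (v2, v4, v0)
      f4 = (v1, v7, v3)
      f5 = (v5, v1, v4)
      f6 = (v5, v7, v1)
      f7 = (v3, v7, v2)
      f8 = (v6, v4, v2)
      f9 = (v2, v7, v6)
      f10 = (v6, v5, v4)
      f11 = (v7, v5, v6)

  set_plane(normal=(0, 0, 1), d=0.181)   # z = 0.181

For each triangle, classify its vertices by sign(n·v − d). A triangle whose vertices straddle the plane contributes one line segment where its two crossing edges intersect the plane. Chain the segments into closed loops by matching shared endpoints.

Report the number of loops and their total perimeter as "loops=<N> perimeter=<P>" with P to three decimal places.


Straddling triangles (8 of 12):
  (v1,v3,v0) [++-] → (-1.37, 0.234082, 0.181)–(-1.37, -1.345, 0.181)  len=1.5791
  (v4,v1,v0) [-+-] → (-0.238433, -1.345, 0.181)–(-1.37, -1.345, 0.181)  len=1.1316
  (v0,v3,v2) [-+-] → (-1.37, 0.234082, 0.181)–(-1.37, 1.345, 0.181)  len=1.1109
  (v5,v1,v4) [++-] → (-0.238433, -1.345, 0.181)–(1.37, -1.345, 0.181)  len=1.6084
  (v3,v7,v2) [++-] → (0.238433, 1.345, 0.181)–(-1.37, 1.345, 0.181)  len=1.6084
  (v2,v7,v6) [-+-] → (0.238433, 1.345, 0.181)–(1.37, 1.345, 0.181)  len=1.1316
  (v6,v5,v4) [-+-] → (1.37, -0.234082, 0.181)–(1.37, -1.345, 0.181)  len=1.1109
  (v7,v5,v6) [++-] → (1.37, -0.234082, 0.181)–(1.37, 1.345, 0.181)  len=1.5791

Chained into 1 loop(s):
  loop 1: 8 segments, perimeter = 10.8600
Total perimeter = 10.860

loops=1 perimeter=10.860


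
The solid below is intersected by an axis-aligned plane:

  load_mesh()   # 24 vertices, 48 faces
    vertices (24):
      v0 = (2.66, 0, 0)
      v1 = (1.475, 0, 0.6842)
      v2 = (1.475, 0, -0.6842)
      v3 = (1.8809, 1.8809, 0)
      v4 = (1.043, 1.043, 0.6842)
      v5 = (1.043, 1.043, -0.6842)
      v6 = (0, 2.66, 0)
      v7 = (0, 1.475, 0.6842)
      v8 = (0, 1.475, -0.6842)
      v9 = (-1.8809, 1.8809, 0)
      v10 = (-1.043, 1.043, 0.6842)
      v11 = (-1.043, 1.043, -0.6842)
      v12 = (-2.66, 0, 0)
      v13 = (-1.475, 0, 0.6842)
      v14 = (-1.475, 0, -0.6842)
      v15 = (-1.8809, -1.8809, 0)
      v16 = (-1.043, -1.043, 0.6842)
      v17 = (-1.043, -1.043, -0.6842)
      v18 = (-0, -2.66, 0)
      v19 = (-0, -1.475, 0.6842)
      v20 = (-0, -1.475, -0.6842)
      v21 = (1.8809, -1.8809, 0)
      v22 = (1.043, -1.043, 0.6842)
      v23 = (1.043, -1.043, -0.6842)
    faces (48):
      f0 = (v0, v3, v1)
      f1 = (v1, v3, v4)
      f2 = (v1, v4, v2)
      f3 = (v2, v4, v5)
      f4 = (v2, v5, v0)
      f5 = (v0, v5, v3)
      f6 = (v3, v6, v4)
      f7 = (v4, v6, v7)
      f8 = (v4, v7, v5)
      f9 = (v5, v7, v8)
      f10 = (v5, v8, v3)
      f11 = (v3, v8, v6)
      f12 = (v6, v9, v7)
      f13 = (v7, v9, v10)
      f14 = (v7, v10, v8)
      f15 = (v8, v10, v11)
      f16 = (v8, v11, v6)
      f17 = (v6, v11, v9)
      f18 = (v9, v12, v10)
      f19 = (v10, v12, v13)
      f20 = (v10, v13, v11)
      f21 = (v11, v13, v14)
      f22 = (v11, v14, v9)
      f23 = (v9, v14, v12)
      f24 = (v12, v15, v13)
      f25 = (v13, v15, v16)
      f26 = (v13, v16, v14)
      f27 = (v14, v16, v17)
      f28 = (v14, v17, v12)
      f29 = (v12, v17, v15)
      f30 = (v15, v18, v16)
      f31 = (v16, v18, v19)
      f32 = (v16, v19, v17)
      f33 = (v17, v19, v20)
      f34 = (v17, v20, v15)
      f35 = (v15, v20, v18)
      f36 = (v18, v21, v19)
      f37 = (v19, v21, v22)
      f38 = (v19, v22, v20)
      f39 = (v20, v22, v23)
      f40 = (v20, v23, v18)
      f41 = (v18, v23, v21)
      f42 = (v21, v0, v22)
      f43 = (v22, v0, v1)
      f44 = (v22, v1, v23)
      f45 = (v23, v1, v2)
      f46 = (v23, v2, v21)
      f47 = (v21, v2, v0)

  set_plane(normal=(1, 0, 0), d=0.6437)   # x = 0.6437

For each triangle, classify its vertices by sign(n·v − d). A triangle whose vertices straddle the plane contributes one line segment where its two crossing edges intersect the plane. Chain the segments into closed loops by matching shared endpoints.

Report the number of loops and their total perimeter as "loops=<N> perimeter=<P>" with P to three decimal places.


loops=2 perimeter=8.210

Straddling triangles (12 of 48):
  (v3,v6,v4) [+-+] → (0.6437, 2.39337, 0)–(0.6437, 1.66205, 0.422262)  len=0.8445
  (v4,v6,v7) [+--] → (0.6437, 1.66205, 0.422262)–(0.6437, 1.20839, 0.6842)  len=0.5239
  (v4,v7,v5) [+-+] → (0.6437, 1.20839, 0.6842)–(0.6437, 1.20839, -0.160325)  len=0.8445
  (v5,v7,v8) [+--] → (0.6437, 1.20839, -0.160325)–(0.6437, 1.20839, -0.6842)  len=0.5239
  (v5,v8,v3) [+-+] → (0.6437, 1.20839, -0.6842)–(0.6437, 1.61391, -0.450046)  len=0.4683
  (v3,v8,v6) [+--] → (0.6437, 1.61391, -0.450046)–(0.6437, 2.39337, 0)  len=0.9001
  (v18,v21,v19) [-+-] → (0.6437, -2.39337, 0)–(0.6437, -1.61391, 0.450046)  len=0.9001
  (v19,v21,v22) [-++] → (0.6437, -1.61391, 0.450046)–(0.6437, -1.20839, 0.6842)  len=0.4683
  (v19,v22,v20) [-+-] → (0.6437, -1.20839, 0.6842)–(0.6437, -1.20839, 0.160325)  len=0.5239
  (v20,v22,v23) [-++] → (0.6437, -1.20839, 0.160325)–(0.6437, -1.20839, -0.6842)  len=0.8445
  (v20,v23,v18) [-+-] → (0.6437, -1.20839, -0.6842)–(0.6437, -1.66205, -0.422262)  len=0.5239
  (v18,v23,v21) [-++] → (0.6437, -1.66205, -0.422262)–(0.6437, -2.39337, 0)  len=0.8445

Chained into 2 loop(s):
  loop 1: 6 segments, perimeter = 4.1051
  loop 2: 6 segments, perimeter = 4.1051
Total perimeter = 8.210


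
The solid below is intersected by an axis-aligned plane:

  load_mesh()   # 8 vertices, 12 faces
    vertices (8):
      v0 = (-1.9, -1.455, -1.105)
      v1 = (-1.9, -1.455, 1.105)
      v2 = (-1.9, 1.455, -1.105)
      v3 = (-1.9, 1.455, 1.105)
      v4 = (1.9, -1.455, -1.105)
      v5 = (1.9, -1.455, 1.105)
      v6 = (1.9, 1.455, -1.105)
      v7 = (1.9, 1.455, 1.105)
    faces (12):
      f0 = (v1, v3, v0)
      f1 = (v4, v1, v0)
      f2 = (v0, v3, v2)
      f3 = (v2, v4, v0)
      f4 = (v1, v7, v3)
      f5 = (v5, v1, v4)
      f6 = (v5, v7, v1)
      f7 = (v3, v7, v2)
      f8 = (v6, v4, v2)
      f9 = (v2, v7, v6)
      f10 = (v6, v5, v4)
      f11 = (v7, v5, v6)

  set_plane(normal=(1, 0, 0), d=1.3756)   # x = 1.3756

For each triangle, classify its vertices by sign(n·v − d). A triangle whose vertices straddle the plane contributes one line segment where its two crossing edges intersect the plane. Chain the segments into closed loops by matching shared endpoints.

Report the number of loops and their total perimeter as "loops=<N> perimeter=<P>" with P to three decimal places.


Straddling triangles (8 of 12):
  (v4,v1,v0) [+--] → (1.3756, -1.455, -0.80002)–(1.3756, -1.455, -1.105)  len=0.3050
  (v2,v4,v0) [-+-] → (1.3756, -1.05342, -1.105)–(1.3756, -1.455, -1.105)  len=0.4016
  (v1,v7,v3) [-+-] → (1.3756, 1.05342, 1.105)–(1.3756, 1.455, 1.105)  len=0.4016
  (v5,v1,v4) [+-+] → (1.3756, -1.455, 1.105)–(1.3756, -1.455, -0.80002)  len=1.9050
  (v5,v7,v1) [++-] → (1.3756, 1.05342, 1.105)–(1.3756, -1.455, 1.105)  len=2.5084
  (v3,v7,v2) [-+-] → (1.3756, 1.455, 1.105)–(1.3756, 1.455, 0.80002)  len=0.3050
  (v6,v4,v2) [++-] → (1.3756, -1.05342, -1.105)–(1.3756, 1.455, -1.105)  len=2.5084
  (v2,v7,v6) [-++] → (1.3756, 1.455, 0.80002)–(1.3756, 1.455, -1.105)  len=1.9050

Chained into 1 loop(s):
  loop 1: 8 segments, perimeter = 10.2400
Total perimeter = 10.240

loops=1 perimeter=10.240


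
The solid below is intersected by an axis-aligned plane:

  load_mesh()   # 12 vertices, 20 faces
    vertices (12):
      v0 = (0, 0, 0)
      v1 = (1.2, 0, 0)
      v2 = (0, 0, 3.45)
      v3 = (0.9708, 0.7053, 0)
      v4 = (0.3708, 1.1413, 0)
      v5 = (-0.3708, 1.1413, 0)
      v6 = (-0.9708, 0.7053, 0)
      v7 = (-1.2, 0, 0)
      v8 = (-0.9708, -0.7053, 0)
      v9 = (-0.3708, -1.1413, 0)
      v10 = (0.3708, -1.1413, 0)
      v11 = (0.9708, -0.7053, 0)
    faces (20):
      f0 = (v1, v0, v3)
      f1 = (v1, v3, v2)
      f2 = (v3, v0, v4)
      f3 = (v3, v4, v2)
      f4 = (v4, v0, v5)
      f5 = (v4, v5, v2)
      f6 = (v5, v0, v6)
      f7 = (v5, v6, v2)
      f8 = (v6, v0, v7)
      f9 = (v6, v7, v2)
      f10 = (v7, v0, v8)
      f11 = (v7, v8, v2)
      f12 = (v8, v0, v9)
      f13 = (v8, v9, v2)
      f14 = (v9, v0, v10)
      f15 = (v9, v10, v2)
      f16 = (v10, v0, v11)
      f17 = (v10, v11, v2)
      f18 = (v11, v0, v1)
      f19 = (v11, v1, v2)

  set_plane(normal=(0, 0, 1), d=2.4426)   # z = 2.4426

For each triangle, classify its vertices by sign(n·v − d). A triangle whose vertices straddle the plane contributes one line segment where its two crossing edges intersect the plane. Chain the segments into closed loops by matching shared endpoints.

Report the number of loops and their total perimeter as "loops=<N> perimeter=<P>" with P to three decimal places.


Straddling triangles (10 of 20):
  (v1,v3,v2) [--+] → (0.283474, 0.205948, 2.4426)–(0.3504, 0, 2.4426)  len=0.2165
  (v3,v4,v2) [--+] → (0.108274, 0.33326, 2.4426)–(0.283474, 0.205948, 2.4426)  len=0.2166
  (v4,v5,v2) [--+] → (-0.108274, 0.33326, 2.4426)–(0.108274, 0.33326, 2.4426)  len=0.2165
  (v5,v6,v2) [--+] → (-0.283474, 0.205948, 2.4426)–(-0.108274, 0.33326, 2.4426)  len=0.2166
  (v6,v7,v2) [--+] → (-0.3504, 0, 2.4426)–(-0.283474, 0.205948, 2.4426)  len=0.2165
  (v7,v8,v2) [--+] → (-0.283474, -0.205948, 2.4426)–(-0.3504, 0, 2.4426)  len=0.2165
  (v8,v9,v2) [--+] → (-0.108274, -0.33326, 2.4426)–(-0.283474, -0.205948, 2.4426)  len=0.2166
  (v9,v10,v2) [--+] → (0.108274, -0.33326, 2.4426)–(-0.108274, -0.33326, 2.4426)  len=0.2165
  (v10,v11,v2) [--+] → (0.283474, -0.205948, 2.4426)–(0.108274, -0.33326, 2.4426)  len=0.2166
  (v11,v1,v2) [--+] → (0.3504, 0, 2.4426)–(0.283474, -0.205948, 2.4426)  len=0.2165

Chained into 1 loop(s):
  loop 1: 10 segments, perimeter = 2.1656
Total perimeter = 2.166

loops=1 perimeter=2.166


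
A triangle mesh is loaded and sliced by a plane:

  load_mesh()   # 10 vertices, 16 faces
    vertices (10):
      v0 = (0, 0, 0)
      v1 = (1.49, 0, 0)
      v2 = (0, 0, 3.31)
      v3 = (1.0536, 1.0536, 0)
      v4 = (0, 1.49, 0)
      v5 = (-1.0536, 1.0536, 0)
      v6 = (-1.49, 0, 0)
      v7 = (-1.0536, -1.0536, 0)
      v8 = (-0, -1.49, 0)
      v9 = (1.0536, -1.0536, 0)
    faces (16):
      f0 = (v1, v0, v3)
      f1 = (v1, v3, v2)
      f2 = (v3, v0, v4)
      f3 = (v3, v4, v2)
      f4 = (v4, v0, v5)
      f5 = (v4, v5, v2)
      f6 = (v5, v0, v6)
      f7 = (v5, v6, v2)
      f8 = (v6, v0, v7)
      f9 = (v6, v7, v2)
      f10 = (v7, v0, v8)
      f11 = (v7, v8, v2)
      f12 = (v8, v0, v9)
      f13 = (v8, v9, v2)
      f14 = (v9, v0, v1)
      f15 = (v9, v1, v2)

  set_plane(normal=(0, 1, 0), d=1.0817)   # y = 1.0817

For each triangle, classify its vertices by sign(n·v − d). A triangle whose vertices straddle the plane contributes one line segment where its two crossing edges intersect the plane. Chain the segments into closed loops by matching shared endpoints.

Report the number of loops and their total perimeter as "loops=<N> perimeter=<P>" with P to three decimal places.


loops=1 perimeter=4.651

Straddling triangles (4 of 16):
  (v3,v0,v4) [--+] → (0, 1.0817, 0)–(0.985758, 1.0817, 0)  len=0.9858
  (v3,v4,v2) [-+-] → (0.985758, 1.0817, 0)–(0, 1.0817, 0.907029)  len=1.3396
  (v4,v0,v5) [+--] → (0, 1.0817, 0)–(-0.985758, 1.0817, 0)  len=0.9858
  (v4,v5,v2) [+--] → (-0.985758, 1.0817, 0)–(0, 1.0817, 0.907029)  len=1.3396

Chained into 1 loop(s):
  loop 1: 4 segments, perimeter = 4.6506
Total perimeter = 4.651


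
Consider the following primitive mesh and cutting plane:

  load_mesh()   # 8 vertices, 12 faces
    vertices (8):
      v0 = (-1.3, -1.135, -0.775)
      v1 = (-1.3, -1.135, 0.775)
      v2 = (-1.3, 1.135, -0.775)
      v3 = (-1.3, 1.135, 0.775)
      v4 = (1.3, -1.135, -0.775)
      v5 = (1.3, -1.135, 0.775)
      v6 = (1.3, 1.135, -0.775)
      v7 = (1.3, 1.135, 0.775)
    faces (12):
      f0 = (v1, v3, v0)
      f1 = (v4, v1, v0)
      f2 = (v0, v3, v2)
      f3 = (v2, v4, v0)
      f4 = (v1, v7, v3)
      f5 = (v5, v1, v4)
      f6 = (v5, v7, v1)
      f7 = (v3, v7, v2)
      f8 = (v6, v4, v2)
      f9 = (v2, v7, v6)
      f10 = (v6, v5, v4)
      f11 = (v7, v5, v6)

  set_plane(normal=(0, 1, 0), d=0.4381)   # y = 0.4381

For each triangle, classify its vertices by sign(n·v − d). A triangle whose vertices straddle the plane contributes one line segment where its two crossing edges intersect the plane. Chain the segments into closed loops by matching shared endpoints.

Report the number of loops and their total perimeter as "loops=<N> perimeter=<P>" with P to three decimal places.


Straddling triangles (8 of 12):
  (v1,v3,v0) [-+-] → (-1.3, 0.4381, 0.775)–(-1.3, 0.4381, 0.299143)  len=0.4759
  (v0,v3,v2) [-++] → (-1.3, 0.4381, 0.299143)–(-1.3, 0.4381, -0.775)  len=1.0741
  (v2,v4,v0) [+--] → (-0.501789, 0.4381, -0.775)–(-1.3, 0.4381, -0.775)  len=0.7982
  (v1,v7,v3) [-++] → (0.501789, 0.4381, 0.775)–(-1.3, 0.4381, 0.775)  len=1.8018
  (v5,v7,v1) [-+-] → (1.3, 0.4381, 0.775)–(0.501789, 0.4381, 0.775)  len=0.7982
  (v6,v4,v2) [+-+] → (1.3, 0.4381, -0.775)–(-0.501789, 0.4381, -0.775)  len=1.8018
  (v6,v5,v4) [+--] → (1.3, 0.4381, -0.299143)–(1.3, 0.4381, -0.775)  len=0.4759
  (v7,v5,v6) [+-+] → (1.3, 0.4381, 0.775)–(1.3, 0.4381, -0.299143)  len=1.0741

Chained into 1 loop(s):
  loop 1: 8 segments, perimeter = 8.3000
Total perimeter = 8.300

loops=1 perimeter=8.300


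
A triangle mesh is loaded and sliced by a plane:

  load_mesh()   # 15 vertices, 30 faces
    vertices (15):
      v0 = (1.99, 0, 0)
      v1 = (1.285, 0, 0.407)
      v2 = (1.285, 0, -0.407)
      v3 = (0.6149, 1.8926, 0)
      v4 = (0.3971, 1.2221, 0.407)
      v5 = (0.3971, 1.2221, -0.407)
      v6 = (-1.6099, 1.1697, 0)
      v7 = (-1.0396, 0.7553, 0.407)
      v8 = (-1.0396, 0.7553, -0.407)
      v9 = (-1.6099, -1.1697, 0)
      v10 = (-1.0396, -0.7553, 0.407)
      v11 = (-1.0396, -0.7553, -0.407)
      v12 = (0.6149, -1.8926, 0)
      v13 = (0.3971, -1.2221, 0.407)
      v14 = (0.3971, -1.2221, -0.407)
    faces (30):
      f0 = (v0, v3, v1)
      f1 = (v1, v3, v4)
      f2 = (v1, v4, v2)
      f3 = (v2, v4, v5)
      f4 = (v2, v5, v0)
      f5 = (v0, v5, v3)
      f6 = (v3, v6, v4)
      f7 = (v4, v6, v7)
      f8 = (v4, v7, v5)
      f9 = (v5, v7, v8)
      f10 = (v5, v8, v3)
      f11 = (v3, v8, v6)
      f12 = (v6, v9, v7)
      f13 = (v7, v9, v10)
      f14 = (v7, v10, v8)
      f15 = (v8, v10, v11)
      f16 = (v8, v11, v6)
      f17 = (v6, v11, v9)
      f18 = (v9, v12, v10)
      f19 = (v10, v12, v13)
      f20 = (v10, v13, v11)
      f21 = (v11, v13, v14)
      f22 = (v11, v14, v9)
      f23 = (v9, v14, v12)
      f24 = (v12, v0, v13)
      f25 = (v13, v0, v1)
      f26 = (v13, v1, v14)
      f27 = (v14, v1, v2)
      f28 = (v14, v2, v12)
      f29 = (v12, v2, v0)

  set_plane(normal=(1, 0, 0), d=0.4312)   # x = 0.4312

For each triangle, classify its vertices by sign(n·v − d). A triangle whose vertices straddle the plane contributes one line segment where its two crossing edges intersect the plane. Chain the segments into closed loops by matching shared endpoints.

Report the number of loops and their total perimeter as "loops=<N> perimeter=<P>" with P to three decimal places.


Straddling triangles (16 of 30):
  (v1,v3,v4) [++-] → (0.4312, 1.32708, 0.343278)–(0.4312, 1.17516, 0.407)  len=0.1647
  (v1,v4,v2) [+-+] → (0.4312, 1.17516, 0.407)–(0.4312, 1.17516, 0.375738)  len=0.0313
  (v2,v4,v5) [+--] → (0.4312, 1.17516, 0.375738)–(0.4312, 1.17516, -0.407)  len=0.7827
  (v2,v5,v0) [+-+] → (0.4312, 1.17516, -0.407)–(0.4312, 1.19594, -0.398287)  len=0.0225
  (v0,v5,v3) [+-+] → (0.4312, 1.19594, -0.398287)–(0.4312, 1.32708, -0.343278)  len=0.1422
  (v3,v6,v4) [+--] → (0.4312, 1.83291, 0)–(0.4312, 1.32708, 0.343278)  len=0.6113
  (v5,v8,v3) [--+] → (0.4312, 1.76632, -0.0451894)–(0.4312, 1.32708, -0.343278)  len=0.5308
  (v3,v8,v6) [+--] → (0.4312, 1.76632, -0.0451894)–(0.4312, 1.83291, 0)  len=0.0805
  (v9,v12,v10) [-+-] → (0.4312, -1.83291, 0)–(0.4312, -1.76632, 0.0451894)  len=0.0805
  (v10,v12,v13) [-+-] → (0.4312, -1.76632, 0.0451894)–(0.4312, -1.32708, 0.343278)  len=0.5308
  (v9,v14,v12) [--+] → (0.4312, -1.32708, -0.343278)–(0.4312, -1.83291, 0)  len=0.6113
  (v12,v0,v13) [++-] → (0.4312, -1.19594, 0.398287)–(0.4312, -1.32708, 0.343278)  len=0.1422
  (v13,v0,v1) [-++] → (0.4312, -1.19594, 0.398287)–(0.4312, -1.17516, 0.407)  len=0.0225
  (v13,v1,v14) [-+-] → (0.4312, -1.17516, 0.407)–(0.4312, -1.17516, -0.375738)  len=0.7827
  (v14,v1,v2) [-++] → (0.4312, -1.17516, -0.375738)–(0.4312, -1.17516, -0.407)  len=0.0313
  (v14,v2,v12) [-++] → (0.4312, -1.17516, -0.407)–(0.4312, -1.32708, -0.343278)  len=0.1647

Chained into 2 loop(s):
  loop 1: 8 segments, perimeter = 2.3661
  loop 2: 8 segments, perimeter = 2.3661
Total perimeter = 4.732

loops=2 perimeter=4.732


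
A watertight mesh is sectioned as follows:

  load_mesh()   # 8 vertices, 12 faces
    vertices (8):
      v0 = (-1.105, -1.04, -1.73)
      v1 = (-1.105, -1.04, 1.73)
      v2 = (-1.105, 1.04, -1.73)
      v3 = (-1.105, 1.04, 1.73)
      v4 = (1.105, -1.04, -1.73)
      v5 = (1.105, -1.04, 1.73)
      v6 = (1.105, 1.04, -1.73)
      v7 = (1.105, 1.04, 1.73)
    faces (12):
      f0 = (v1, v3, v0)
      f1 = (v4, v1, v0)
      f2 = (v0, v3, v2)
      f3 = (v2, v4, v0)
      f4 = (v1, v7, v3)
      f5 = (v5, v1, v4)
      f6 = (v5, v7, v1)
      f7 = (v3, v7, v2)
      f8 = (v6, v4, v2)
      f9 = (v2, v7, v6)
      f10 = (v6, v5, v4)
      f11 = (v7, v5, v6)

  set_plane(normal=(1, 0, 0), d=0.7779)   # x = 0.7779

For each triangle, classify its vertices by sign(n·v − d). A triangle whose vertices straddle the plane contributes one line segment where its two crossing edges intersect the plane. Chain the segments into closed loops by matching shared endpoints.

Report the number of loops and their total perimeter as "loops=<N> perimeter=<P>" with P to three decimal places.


Straddling triangles (8 of 12):
  (v4,v1,v0) [+--] → (0.7779, -1.04, -1.21789)–(0.7779, -1.04, -1.73)  len=0.5121
  (v2,v4,v0) [-+-] → (0.7779, -0.732141, -1.73)–(0.7779, -1.04, -1.73)  len=0.3079
  (v1,v7,v3) [-+-] → (0.7779, 0.732141, 1.73)–(0.7779, 1.04, 1.73)  len=0.3079
  (v5,v1,v4) [+-+] → (0.7779, -1.04, 1.73)–(0.7779, -1.04, -1.21789)  len=2.9479
  (v5,v7,v1) [++-] → (0.7779, 0.732141, 1.73)–(0.7779, -1.04, 1.73)  len=1.7721
  (v3,v7,v2) [-+-] → (0.7779, 1.04, 1.73)–(0.7779, 1.04, 1.21789)  len=0.5121
  (v6,v4,v2) [++-] → (0.7779, -0.732141, -1.73)–(0.7779, 1.04, -1.73)  len=1.7721
  (v2,v7,v6) [-++] → (0.7779, 1.04, 1.21789)–(0.7779, 1.04, -1.73)  len=2.9479

Chained into 1 loop(s):
  loop 1: 8 segments, perimeter = 11.0800
Total perimeter = 11.080

loops=1 perimeter=11.080


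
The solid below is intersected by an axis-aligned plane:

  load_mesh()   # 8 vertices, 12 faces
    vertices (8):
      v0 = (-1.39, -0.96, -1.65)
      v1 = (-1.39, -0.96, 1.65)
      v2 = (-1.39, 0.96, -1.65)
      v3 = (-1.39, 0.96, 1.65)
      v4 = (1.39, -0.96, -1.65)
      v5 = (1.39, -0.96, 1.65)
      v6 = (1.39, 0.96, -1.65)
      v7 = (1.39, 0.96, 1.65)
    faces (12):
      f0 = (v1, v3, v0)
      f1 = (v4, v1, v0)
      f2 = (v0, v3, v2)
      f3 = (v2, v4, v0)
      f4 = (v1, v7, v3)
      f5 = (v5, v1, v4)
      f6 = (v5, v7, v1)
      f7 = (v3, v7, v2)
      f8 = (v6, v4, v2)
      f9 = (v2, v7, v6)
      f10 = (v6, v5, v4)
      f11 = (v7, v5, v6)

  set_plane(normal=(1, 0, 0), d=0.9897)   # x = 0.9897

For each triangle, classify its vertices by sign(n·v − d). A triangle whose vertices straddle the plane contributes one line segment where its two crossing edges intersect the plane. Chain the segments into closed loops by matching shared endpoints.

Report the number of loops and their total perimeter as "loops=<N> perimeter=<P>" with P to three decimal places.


Straddling triangles (8 of 12):
  (v4,v1,v0) [+--] → (0.9897, -0.96, -1.17482)–(0.9897, -0.96, -1.65)  len=0.4752
  (v2,v4,v0) [-+-] → (0.9897, -0.683534, -1.65)–(0.9897, -0.96, -1.65)  len=0.2765
  (v1,v7,v3) [-+-] → (0.9897, 0.683534, 1.65)–(0.9897, 0.96, 1.65)  len=0.2765
  (v5,v1,v4) [+-+] → (0.9897, -0.96, 1.65)–(0.9897, -0.96, -1.17482)  len=2.8248
  (v5,v7,v1) [++-] → (0.9897, 0.683534, 1.65)–(0.9897, -0.96, 1.65)  len=1.6435
  (v3,v7,v2) [-+-] → (0.9897, 0.96, 1.65)–(0.9897, 0.96, 1.17482)  len=0.4752
  (v6,v4,v2) [++-] → (0.9897, -0.683534, -1.65)–(0.9897, 0.96, -1.65)  len=1.6435
  (v2,v7,v6) [-++] → (0.9897, 0.96, 1.17482)–(0.9897, 0.96, -1.65)  len=2.8248

Chained into 1 loop(s):
  loop 1: 8 segments, perimeter = 10.4400
Total perimeter = 10.440

loops=1 perimeter=10.440


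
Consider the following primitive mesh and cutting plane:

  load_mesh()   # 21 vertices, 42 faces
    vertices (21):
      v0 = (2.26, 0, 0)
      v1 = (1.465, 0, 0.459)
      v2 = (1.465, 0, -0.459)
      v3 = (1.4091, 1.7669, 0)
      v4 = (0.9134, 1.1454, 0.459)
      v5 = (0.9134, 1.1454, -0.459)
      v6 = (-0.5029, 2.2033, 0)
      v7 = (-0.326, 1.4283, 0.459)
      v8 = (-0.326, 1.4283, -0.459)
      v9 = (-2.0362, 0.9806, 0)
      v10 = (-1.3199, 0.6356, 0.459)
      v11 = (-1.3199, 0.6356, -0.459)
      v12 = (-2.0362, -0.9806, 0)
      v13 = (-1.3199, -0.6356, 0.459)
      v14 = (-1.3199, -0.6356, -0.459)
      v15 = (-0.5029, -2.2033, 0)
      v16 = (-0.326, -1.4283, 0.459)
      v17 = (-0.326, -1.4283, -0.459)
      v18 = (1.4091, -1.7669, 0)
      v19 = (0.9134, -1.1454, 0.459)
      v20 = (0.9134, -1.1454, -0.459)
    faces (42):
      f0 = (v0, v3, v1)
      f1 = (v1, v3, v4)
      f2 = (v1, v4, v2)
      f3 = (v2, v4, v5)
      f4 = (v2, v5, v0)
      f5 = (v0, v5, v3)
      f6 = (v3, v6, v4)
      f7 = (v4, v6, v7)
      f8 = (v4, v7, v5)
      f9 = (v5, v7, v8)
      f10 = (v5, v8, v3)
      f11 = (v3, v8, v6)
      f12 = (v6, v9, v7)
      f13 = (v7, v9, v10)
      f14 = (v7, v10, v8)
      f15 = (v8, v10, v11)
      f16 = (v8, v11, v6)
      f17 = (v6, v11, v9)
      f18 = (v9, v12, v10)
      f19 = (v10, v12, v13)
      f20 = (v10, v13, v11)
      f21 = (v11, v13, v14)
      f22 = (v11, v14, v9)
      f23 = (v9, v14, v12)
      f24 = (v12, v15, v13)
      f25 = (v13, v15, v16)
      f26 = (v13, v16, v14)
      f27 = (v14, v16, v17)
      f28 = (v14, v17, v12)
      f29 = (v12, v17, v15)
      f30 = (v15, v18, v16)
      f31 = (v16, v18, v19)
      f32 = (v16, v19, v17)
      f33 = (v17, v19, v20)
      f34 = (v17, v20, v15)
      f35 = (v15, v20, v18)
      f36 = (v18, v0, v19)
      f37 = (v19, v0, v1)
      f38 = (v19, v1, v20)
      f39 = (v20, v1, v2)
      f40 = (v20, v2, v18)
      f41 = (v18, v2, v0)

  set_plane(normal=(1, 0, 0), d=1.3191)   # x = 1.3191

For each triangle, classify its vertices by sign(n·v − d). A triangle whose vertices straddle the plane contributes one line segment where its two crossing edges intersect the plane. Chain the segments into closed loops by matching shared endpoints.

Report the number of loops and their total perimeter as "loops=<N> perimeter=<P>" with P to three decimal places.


loops=2 perimeter=8.075

Straddling triangles (16 of 42):
  (v1,v3,v4) [++-] → (1.3191, 1.65406, 0.0833367)–(1.3191, 0.302962, 0.459)  len=1.4024
  (v1,v4,v2) [+-+] → (1.3191, 0.302962, 0.459)–(1.3191, 0.302962, -0.216186)  len=0.6752
  (v2,v4,v5) [+--] → (1.3191, 0.302962, -0.216186)–(1.3191, 0.302962, -0.459)  len=0.2428
  (v2,v5,v0) [+-+] → (1.3191, 0.302962, -0.459)–(1.3191, 0.800317, -0.320714)  len=0.5162
  (v0,v5,v3) [+-+] → (1.3191, 0.800317, -0.320714)–(1.3191, 1.65406, -0.0833367)  len=0.8861
  (v3,v6,v4) [+--] → (1.3191, 1.78744, 0)–(1.3191, 1.65406, 0.0833367)  len=0.1573
  (v5,v8,v3) [--+] → (1.3191, 1.74934, -0.0238084)–(1.3191, 1.65406, -0.0833367)  len=0.1123
  (v3,v8,v6) [+--] → (1.3191, 1.74934, -0.0238084)–(1.3191, 1.78744, 0)  len=0.0449
  (v15,v18,v16) [-+-] → (1.3191, -1.78744, 0)–(1.3191, -1.74934, 0.0238084)  len=0.0449
  (v16,v18,v19) [-+-] → (1.3191, -1.74934, 0.0238084)–(1.3191, -1.65406, 0.0833367)  len=0.1123
  (v15,v20,v18) [--+] → (1.3191, -1.65406, -0.0833367)–(1.3191, -1.78744, 0)  len=0.1573
  (v18,v0,v19) [++-] → (1.3191, -0.800317, 0.320714)–(1.3191, -1.65406, 0.0833367)  len=0.8861
  (v19,v0,v1) [-++] → (1.3191, -0.800317, 0.320714)–(1.3191, -0.302962, 0.459)  len=0.5162
  (v19,v1,v20) [-+-] → (1.3191, -0.302962, 0.459)–(1.3191, -0.302962, 0.216186)  len=0.2428
  (v20,v1,v2) [-++] → (1.3191, -0.302962, 0.216186)–(1.3191, -0.302962, -0.459)  len=0.6752
  (v20,v2,v18) [-++] → (1.3191, -0.302962, -0.459)–(1.3191, -1.65406, -0.0833367)  len=1.4024

Chained into 2 loop(s):
  loop 1: 8 segments, perimeter = 4.0373
  loop 2: 8 segments, perimeter = 4.0373
Total perimeter = 8.075
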